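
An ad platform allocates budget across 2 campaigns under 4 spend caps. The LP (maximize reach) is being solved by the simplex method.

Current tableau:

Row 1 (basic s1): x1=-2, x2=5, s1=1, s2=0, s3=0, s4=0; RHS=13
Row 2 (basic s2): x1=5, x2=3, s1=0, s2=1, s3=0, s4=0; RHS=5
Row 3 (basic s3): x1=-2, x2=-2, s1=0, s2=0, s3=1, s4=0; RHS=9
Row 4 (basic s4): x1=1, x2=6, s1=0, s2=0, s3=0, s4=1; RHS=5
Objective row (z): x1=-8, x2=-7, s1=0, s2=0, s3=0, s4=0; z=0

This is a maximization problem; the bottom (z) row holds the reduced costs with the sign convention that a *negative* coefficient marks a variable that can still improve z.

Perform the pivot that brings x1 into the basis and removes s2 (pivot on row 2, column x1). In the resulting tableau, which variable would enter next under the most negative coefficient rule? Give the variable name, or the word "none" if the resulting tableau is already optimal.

x2

Pivot element 5. New z-row = old z-row − (-8)·(row 2/5).
Updated z-row coefficients: x1: 0, x2: -11/5, s1: 0, s2: 8/5, s3: 0, s4: 0.
The most negative is -11/5 in column x2, so x2 would enter next.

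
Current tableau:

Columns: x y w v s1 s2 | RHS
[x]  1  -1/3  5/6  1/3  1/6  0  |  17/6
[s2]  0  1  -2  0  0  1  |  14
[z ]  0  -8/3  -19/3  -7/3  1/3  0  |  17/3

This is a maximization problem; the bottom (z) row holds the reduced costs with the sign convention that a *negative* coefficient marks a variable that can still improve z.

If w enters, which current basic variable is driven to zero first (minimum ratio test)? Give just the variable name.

Ratios: row 1 (x): (17/6)/(5/6) = 17/5; row 2 (s2): entry -2 ≤ 0, skip.
Minimum ratio 17/5 is in the x row, so x leaves.

x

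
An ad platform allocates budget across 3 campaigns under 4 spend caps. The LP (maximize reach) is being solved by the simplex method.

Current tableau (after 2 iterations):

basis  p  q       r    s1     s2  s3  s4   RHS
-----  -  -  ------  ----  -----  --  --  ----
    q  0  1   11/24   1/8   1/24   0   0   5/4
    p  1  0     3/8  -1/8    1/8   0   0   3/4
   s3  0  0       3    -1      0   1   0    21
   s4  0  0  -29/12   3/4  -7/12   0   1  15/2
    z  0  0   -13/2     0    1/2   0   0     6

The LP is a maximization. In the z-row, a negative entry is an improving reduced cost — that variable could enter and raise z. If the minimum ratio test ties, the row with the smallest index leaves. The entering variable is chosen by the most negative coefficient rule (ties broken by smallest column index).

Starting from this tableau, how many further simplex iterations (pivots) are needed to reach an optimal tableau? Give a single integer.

pivot: r in, p out → z = 19
pivot: s1 in, q out → z = 108/5
No improving column remains; optimal.

2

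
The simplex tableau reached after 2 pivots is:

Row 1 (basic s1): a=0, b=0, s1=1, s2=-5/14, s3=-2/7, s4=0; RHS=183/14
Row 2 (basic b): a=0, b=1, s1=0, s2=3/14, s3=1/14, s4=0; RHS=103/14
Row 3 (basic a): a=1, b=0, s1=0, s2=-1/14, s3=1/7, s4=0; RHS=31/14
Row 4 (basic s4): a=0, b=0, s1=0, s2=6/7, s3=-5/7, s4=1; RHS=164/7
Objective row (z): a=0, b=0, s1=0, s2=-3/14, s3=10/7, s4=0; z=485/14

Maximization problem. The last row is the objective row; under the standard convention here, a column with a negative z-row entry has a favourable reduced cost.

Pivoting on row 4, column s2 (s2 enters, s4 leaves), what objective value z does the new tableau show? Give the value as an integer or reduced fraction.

Minimum ratio for s2: (164/7)/(6/7) = 82/3.
z changes by −(z-row coeff of s2)·ratio = −(-3/14)·(82/3) = 41/7.
New z = 485/14 + (41/7) = 81/2.

81/2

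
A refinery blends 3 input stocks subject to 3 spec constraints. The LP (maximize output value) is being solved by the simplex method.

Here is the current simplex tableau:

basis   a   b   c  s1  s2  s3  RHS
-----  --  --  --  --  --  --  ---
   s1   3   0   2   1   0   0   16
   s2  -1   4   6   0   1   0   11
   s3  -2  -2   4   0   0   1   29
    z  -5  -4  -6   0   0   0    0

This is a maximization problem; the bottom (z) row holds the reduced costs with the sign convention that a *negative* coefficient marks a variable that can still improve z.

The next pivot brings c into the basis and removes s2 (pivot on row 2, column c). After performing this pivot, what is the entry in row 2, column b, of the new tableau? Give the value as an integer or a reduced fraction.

Pivot element is row 2, column c: 6.
Normalize row 2: new (row 2, b) = 4/6 = 2/3.
Row 2 is the pivot row, so the entry is 2/3.

2/3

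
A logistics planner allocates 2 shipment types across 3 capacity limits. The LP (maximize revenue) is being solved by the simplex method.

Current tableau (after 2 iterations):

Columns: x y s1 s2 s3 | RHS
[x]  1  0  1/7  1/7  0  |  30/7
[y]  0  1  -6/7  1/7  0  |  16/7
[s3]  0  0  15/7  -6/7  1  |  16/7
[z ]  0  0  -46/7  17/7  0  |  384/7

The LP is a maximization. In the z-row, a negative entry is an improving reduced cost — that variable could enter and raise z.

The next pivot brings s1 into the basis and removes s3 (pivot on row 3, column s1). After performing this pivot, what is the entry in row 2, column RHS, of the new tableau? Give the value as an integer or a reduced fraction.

Pivot element is row 3, column s1: 15/7.
Normalize row 3: new (row 3, RHS) = (16/7)/(15/7) = 16/15.
row 2 ← row 2 − (-6/7)·(new row 3): 16/7 − (-6/7)·(16/15) = 16/5.

16/5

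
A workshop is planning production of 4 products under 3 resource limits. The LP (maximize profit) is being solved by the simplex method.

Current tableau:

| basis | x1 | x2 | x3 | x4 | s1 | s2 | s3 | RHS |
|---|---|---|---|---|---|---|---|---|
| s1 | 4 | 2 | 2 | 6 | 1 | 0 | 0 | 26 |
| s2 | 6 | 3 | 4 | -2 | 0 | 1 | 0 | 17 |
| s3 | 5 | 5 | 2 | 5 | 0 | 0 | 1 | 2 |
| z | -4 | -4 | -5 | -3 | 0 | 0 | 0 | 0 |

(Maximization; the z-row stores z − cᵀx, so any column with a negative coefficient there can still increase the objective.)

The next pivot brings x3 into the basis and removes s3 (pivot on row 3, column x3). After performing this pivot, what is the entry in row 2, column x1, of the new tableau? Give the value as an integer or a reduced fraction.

-4

Pivot element is row 3, column x3: 2.
Normalize row 3: new (row 3, x1) = 5/2 = 5/2.
row 2 ← row 2 − 4·(new row 3): 6 − 4·(5/2) = -4.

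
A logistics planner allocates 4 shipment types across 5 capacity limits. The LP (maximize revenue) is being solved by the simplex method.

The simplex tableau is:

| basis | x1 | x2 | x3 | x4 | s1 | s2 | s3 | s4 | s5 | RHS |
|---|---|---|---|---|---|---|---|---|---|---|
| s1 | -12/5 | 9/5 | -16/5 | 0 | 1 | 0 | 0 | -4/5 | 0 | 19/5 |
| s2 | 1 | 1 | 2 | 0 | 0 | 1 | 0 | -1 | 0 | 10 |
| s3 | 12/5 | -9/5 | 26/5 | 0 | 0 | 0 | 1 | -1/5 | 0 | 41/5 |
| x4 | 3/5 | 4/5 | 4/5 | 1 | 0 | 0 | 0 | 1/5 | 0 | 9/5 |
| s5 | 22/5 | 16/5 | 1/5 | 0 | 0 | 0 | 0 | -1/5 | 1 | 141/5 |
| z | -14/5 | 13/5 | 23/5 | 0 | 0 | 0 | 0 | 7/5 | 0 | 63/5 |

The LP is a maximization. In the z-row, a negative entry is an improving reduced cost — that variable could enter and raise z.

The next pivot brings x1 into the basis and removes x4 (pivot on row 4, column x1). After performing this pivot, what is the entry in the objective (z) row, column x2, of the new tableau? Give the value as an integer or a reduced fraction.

19/3

Pivot element is row 4, column x1: 3/5.
Normalize row 4: new (row 4, x2) = (4/5)/(3/5) = 4/3.
z-row ← z-row − (-14/5)·(new row 4): 13/5 − (-14/5)·(4/3) = 19/3.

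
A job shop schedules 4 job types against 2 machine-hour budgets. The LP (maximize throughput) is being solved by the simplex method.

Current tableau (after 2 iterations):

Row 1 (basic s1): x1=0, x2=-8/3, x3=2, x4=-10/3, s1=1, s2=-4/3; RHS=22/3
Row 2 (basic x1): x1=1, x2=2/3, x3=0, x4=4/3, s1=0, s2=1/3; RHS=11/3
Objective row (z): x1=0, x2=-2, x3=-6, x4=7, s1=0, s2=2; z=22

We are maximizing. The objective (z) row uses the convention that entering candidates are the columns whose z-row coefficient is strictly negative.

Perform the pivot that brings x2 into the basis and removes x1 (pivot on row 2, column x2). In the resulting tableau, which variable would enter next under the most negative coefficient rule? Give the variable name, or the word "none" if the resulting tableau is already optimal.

Pivot element 2/3. New z-row = old z-row − (-2)·(row 2/(2/3)).
Updated z-row coefficients: x1: 3, x2: 0, x3: -6, x4: 11, s1: 0, s2: 3.
The most negative is -6 in column x3, so x3 would enter next.

x3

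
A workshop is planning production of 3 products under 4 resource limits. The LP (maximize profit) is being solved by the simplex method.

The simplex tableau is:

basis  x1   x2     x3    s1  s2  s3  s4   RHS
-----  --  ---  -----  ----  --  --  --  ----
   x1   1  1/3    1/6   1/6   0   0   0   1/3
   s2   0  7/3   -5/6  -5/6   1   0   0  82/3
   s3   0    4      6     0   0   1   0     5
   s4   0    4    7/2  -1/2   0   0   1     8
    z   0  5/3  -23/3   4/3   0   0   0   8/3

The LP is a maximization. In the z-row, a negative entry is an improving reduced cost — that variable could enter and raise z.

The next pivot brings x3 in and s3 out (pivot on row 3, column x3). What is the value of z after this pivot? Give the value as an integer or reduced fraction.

163/18

Minimum ratio for x3: 5/6 = 5/6.
z changes by −(z-row coeff of x3)·ratio = −(-23/3)·(5/6) = 115/18.
New z = 8/3 + (115/18) = 163/18.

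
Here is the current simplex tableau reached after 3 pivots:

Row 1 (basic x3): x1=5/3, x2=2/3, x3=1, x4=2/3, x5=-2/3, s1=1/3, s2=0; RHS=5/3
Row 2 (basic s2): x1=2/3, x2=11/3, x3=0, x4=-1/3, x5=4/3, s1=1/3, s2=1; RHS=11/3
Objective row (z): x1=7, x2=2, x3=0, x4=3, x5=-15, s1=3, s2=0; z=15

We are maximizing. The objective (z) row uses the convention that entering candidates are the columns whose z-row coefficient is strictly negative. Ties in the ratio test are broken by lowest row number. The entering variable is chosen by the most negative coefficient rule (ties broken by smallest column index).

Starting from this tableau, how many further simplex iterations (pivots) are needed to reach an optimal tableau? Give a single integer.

2

pivot: x5 in, s2 out → z = 225/4
pivot: x4 in, x3 out → z = 123/2
No improving column remains; optimal.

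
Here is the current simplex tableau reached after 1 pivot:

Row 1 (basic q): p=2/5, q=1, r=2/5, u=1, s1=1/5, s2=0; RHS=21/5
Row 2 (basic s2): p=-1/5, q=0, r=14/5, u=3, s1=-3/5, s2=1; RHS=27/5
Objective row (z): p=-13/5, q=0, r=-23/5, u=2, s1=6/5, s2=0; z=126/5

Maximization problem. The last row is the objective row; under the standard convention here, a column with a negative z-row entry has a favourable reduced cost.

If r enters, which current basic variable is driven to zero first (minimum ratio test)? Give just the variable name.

s2

Ratios: row 1 (q): (21/5)/(2/5) = 21/2; row 2 (s2): (27/5)/(14/5) = 27/14.
Minimum ratio 27/14 is in the s2 row, so s2 leaves.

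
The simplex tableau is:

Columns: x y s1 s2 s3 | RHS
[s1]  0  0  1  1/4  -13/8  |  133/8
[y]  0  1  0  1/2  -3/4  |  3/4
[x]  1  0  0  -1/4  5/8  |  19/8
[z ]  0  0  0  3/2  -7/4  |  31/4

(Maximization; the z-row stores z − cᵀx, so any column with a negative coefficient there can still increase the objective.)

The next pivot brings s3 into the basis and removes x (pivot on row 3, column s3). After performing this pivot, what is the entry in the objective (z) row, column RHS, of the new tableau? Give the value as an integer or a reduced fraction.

Pivot element is row 3, column s3: 5/8.
Normalize row 3: new (row 3, RHS) = (19/8)/(5/8) = 19/5.
z-row ← z-row − (-7/4)·(new row 3): 31/4 − (-7/4)·(19/5) = 72/5.

72/5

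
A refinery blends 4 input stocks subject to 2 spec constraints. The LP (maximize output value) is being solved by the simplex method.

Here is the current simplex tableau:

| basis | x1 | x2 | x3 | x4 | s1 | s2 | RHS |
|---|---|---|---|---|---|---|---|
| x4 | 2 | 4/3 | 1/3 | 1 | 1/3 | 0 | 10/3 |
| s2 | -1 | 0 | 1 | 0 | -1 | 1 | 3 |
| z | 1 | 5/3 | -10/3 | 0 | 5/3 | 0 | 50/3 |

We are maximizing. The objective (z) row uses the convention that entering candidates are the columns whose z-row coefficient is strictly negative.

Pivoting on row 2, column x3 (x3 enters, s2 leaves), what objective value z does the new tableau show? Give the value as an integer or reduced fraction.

80/3

Minimum ratio for x3: 3/1 = 3.
z changes by −(z-row coeff of x3)·ratio = −(-10/3)·3 = 10.
New z = 50/3 + 10 = 80/3.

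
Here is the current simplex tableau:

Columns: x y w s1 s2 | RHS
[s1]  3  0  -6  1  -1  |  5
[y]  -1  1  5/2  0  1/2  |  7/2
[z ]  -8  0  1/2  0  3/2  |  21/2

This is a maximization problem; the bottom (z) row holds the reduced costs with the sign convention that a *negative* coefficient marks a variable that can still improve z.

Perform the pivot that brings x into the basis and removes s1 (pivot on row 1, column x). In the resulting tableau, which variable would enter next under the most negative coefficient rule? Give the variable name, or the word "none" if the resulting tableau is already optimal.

Pivot element 3. New z-row = old z-row − (-8)·(row 1/3).
Updated z-row coefficients: x: 0, y: 0, w: -31/2, s1: 8/3, s2: -7/6.
The most negative is -31/2 in column w, so w would enter next.

w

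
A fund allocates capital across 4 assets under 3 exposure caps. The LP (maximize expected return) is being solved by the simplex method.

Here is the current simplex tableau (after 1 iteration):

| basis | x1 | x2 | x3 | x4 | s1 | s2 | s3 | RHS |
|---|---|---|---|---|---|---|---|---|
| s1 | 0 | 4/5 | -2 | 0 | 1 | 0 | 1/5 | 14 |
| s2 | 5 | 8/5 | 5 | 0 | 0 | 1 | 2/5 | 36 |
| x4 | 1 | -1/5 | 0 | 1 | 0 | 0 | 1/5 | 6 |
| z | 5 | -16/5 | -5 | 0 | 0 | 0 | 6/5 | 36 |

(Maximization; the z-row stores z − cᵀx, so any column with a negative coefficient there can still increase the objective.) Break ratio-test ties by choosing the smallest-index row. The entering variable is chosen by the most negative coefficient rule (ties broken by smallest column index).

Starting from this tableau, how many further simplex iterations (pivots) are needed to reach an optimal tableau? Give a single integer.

2

pivot: x3 in, s2 out → z = 72
pivot: x2 in, s1 out → z = 932/9
No improving column remains; optimal.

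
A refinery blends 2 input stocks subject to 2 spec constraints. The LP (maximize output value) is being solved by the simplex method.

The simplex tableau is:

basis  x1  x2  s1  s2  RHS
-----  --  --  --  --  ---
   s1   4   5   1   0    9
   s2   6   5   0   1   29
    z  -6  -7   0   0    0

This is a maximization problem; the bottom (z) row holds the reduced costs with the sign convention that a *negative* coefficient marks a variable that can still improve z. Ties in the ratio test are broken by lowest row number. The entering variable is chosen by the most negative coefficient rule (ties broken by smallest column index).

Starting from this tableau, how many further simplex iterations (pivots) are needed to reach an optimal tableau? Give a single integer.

pivot: x2 in, s1 out → z = 63/5
pivot: x1 in, x2 out → z = 27/2
No improving column remains; optimal.

2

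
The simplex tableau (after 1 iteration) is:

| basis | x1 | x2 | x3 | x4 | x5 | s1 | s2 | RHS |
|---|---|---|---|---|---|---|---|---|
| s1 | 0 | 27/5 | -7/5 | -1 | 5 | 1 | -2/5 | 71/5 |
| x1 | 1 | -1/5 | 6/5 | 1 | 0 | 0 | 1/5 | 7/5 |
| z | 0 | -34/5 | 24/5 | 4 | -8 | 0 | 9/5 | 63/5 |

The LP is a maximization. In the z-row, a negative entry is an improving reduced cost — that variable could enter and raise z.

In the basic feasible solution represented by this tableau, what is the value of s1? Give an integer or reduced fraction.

71/5

s1 is basic (row 1); its value is the RHS of that row: 71/5.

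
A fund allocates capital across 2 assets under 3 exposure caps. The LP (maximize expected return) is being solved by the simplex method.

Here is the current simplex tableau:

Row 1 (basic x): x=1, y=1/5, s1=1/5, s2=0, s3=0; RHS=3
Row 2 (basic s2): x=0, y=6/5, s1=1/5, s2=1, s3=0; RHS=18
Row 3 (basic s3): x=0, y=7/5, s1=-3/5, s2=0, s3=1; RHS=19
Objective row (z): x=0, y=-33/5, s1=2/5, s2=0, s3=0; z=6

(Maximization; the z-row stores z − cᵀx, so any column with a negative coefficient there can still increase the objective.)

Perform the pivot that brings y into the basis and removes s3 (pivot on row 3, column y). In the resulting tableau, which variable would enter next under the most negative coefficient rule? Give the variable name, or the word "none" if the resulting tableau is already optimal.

s1

Pivot element 7/5. New z-row = old z-row − (-33/5)·(row 3/(7/5)).
Updated z-row coefficients: x: 0, y: 0, s1: -17/7, s2: 0, s3: 33/7.
The most negative is -17/7 in column s1, so s1 would enter next.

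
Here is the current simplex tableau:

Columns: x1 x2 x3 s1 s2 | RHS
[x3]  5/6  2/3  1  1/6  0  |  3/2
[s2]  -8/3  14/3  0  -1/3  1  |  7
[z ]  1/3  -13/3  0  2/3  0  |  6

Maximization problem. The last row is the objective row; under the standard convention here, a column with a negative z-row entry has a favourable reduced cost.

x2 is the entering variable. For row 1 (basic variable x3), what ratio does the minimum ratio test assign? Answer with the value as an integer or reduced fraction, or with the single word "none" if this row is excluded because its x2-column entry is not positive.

Ratio = RHS / (x2 entry) = (3/2) / (2/3) = 9/4.

9/4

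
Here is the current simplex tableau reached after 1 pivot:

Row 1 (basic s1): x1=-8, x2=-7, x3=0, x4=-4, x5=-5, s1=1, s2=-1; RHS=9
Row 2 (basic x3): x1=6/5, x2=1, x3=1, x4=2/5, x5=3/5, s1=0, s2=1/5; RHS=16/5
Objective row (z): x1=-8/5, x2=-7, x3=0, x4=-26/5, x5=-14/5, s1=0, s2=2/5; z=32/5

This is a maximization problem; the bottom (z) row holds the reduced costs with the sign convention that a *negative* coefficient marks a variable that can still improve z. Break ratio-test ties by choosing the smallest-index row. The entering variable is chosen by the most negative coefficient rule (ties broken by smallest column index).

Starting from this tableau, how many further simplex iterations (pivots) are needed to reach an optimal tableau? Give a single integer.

2

pivot: x2 in, x3 out → z = 144/5
pivot: x4 in, x2 out → z = 48
No improving column remains; optimal.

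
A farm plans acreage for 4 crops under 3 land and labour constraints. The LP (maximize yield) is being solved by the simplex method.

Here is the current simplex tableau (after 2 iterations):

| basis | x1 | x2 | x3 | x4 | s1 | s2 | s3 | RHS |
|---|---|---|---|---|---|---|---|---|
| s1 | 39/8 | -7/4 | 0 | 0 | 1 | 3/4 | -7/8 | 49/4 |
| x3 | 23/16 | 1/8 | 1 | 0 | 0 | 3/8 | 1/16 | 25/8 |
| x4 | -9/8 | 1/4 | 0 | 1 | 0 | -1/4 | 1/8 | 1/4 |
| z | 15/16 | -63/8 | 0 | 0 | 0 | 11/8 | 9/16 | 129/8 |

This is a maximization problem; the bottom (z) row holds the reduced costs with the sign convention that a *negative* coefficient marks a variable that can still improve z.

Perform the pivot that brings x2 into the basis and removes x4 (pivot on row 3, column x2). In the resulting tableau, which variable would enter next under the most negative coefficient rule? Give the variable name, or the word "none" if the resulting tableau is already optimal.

Pivot element 1/4. New z-row = old z-row − (-63/8)·(row 3/(1/4)).
Updated z-row coefficients: x1: -69/2, x2: 0, x3: 0, x4: 63/2, s1: 0, s2: -13/2, s3: 9/2.
The most negative is -69/2 in column x1, so x1 would enter next.

x1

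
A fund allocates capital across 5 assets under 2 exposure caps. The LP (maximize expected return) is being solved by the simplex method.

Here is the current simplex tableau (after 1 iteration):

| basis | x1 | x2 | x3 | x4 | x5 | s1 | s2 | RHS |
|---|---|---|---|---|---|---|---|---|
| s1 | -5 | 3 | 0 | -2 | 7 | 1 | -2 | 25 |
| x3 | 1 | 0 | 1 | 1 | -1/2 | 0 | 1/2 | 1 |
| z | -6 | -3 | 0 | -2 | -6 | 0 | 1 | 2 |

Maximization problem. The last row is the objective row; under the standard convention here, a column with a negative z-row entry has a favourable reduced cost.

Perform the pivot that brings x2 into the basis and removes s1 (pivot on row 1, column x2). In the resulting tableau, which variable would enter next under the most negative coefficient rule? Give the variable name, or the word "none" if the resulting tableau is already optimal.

x1

Pivot element 3. New z-row = old z-row − (-3)·(row 1/3).
Updated z-row coefficients: x1: -11, x2: 0, x3: 0, x4: -4, x5: 1, s1: 1, s2: -1.
The most negative is -11 in column x1, so x1 would enter next.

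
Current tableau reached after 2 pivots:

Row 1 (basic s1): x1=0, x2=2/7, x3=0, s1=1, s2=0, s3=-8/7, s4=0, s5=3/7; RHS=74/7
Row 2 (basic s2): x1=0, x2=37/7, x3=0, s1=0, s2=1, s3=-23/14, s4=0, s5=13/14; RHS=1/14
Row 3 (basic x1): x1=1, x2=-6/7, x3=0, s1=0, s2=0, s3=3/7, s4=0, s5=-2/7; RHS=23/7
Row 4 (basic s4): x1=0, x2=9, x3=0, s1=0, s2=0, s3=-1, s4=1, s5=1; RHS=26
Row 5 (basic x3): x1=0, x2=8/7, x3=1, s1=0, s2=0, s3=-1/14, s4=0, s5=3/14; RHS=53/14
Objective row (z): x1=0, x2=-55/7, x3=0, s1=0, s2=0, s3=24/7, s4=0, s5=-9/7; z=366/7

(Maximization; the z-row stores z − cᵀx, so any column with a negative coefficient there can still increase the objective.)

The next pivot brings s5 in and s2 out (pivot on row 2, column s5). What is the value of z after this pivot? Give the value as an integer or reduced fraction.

681/13

Minimum ratio for s5: (1/14)/(13/14) = 1/13.
z changes by −(z-row coeff of s5)·ratio = −(-9/7)·(1/13) = 9/91.
New z = 366/7 + (9/91) = 681/13.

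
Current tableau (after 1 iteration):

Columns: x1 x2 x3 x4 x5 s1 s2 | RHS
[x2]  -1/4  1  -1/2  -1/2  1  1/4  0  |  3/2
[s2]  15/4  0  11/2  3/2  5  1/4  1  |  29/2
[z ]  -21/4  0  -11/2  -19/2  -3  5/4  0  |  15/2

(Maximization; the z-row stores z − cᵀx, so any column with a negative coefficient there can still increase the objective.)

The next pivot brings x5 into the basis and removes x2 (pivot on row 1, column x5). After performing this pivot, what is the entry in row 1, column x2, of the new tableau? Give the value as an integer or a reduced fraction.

1

Pivot element is row 1, column x5: 1.
Normalize row 1: new (row 1, x2) = 1/1 = 1.
Row 1 is the pivot row, so the entry is 1.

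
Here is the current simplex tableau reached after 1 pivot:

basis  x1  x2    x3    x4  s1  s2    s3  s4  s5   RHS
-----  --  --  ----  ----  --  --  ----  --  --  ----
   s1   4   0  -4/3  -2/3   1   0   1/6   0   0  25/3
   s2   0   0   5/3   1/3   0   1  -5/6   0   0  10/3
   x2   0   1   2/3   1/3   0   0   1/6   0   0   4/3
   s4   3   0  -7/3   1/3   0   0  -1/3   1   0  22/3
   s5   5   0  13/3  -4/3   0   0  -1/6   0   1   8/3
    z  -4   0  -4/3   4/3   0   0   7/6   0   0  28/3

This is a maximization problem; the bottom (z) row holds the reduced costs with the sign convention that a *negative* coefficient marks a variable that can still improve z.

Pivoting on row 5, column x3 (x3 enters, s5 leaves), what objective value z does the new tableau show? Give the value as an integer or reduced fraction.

Minimum ratio for x3: (8/3)/(13/3) = 8/13.
z changes by −(z-row coeff of x3)·ratio = −(-4/3)·(8/13) = 32/39.
New z = 28/3 + (32/39) = 132/13.

132/13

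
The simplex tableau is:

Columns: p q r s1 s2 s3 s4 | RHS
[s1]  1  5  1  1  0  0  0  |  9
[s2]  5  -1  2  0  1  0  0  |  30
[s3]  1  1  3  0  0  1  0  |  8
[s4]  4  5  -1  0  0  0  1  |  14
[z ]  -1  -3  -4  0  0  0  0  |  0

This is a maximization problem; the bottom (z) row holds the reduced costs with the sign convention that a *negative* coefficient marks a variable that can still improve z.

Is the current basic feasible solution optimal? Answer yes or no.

Column p has objective-row coefficient -1, which is negative; an improving pivot exists, so not yet optimal.

no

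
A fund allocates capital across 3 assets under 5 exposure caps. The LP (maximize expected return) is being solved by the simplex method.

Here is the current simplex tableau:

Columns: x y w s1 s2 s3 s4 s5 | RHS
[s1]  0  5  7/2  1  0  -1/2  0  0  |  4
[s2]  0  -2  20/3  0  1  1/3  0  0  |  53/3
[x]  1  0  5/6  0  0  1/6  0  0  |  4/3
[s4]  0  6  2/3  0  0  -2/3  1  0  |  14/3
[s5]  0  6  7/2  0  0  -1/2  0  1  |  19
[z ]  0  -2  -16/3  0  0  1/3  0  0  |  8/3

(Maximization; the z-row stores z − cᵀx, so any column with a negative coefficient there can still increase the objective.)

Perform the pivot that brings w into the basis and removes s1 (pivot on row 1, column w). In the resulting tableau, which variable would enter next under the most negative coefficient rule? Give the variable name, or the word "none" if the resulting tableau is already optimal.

s3

Pivot element 7/2. New z-row = old z-row − (-16/3)·(row 1/(7/2)).
Updated z-row coefficients: x: 0, y: 118/21, w: 0, s1: 32/21, s2: 0, s3: -3/7, s4: 0, s5: 0.
The most negative is -3/7 in column s3, so s3 would enter next.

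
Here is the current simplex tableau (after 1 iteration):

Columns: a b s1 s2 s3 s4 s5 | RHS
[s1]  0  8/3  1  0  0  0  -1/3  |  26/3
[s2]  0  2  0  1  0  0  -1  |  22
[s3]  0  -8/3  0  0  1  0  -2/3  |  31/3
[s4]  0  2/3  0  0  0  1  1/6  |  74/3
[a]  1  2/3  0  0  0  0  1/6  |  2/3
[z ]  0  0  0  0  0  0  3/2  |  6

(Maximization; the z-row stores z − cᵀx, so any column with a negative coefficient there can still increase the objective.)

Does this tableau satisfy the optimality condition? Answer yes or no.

yes

No objective-row coefficient is strictly negative, so no entering variable exists; the tableau is optimal.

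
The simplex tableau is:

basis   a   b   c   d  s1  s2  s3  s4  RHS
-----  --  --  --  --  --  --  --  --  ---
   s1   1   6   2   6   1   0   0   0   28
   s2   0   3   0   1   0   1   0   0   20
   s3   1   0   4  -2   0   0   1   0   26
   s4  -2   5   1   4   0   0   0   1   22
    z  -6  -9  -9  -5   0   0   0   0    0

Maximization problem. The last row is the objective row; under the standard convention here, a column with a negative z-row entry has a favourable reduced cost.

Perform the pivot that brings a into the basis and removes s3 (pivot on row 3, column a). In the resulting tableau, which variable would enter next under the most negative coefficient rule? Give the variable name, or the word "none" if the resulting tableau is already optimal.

Pivot element 1. New z-row = old z-row − (-6)·(row 3/1).
Updated z-row coefficients: a: 0, b: -9, c: 15, d: -17, s1: 0, s2: 0, s3: 6, s4: 0.
The most negative is -17 in column d, so d would enter next.

d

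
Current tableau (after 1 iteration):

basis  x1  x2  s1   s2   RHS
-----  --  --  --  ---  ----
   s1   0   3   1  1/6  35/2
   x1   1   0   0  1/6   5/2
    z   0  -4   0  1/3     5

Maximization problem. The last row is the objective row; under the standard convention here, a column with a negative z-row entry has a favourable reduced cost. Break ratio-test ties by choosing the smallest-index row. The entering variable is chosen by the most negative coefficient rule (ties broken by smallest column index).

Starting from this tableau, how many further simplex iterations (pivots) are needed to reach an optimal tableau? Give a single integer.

pivot: x2 in, s1 out → z = 85/3
No improving column remains; optimal.

1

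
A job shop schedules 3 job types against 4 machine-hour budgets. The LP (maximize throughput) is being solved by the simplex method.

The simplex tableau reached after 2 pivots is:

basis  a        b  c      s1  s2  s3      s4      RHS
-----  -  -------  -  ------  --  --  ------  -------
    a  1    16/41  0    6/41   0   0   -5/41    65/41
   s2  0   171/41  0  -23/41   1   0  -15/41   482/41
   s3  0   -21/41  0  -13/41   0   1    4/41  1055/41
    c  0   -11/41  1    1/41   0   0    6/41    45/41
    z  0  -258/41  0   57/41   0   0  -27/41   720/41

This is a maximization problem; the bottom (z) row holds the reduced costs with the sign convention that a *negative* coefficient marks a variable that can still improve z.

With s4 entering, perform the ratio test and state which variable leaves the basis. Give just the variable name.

c

Ratios: row 1 (a): entry -5/41 ≤ 0, skip; row 2 (s2): entry -15/41 ≤ 0, skip; row 3 (s3): (1055/41)/(4/41) = 1055/4; row 4 (c): (45/41)/(6/41) = 15/2.
Minimum ratio 15/2 is in the c row, so c leaves.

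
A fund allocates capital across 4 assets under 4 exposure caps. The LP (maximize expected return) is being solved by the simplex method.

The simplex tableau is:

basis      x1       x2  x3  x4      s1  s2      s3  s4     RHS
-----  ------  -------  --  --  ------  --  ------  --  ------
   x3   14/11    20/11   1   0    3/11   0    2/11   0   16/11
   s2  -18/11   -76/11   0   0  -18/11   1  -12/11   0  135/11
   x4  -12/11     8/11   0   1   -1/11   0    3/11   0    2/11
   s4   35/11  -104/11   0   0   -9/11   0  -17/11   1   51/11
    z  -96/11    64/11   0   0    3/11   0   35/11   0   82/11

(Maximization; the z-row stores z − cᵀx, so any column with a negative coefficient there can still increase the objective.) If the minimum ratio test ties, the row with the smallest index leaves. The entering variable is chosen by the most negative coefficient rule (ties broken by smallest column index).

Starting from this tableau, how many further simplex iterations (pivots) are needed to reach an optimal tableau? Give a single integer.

1

pivot: x1 in, x3 out → z = 122/7
No improving column remains; optimal.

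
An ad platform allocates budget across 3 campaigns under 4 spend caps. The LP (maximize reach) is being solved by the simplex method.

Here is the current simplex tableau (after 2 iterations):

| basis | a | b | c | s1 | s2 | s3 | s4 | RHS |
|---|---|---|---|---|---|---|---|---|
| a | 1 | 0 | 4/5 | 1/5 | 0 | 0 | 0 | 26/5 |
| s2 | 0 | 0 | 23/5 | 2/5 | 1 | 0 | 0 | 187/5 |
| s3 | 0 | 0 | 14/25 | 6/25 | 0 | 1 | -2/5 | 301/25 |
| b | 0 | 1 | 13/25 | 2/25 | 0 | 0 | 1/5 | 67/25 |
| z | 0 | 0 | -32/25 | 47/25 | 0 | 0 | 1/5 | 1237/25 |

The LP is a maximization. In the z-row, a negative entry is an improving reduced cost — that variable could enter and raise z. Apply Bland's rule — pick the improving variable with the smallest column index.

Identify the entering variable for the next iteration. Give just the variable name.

Objective-row coefficients: a: 0, b: 0, c: -32/25, s1: 47/25, s2: 0, s3: 0, s4: 1/5.
Improving columns: c. Bland's rule picks the smallest column index → c.

c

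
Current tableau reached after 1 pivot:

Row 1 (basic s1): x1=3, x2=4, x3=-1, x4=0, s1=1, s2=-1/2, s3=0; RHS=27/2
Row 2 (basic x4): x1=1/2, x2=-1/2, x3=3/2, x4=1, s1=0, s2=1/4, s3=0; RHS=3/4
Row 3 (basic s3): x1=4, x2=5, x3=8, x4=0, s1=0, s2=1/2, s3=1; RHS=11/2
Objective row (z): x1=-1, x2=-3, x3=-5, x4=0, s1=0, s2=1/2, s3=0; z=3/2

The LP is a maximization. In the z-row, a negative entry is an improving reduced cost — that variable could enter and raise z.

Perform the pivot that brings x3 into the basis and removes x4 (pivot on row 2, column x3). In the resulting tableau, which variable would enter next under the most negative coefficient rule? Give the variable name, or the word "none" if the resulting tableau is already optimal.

x2

Pivot element 3/2. New z-row = old z-row − (-5)·(row 2/(3/2)).
Updated z-row coefficients: x1: 2/3, x2: -14/3, x3: 0, x4: 10/3, s1: 0, s2: 4/3, s3: 0.
The most negative is -14/3 in column x2, so x2 would enter next.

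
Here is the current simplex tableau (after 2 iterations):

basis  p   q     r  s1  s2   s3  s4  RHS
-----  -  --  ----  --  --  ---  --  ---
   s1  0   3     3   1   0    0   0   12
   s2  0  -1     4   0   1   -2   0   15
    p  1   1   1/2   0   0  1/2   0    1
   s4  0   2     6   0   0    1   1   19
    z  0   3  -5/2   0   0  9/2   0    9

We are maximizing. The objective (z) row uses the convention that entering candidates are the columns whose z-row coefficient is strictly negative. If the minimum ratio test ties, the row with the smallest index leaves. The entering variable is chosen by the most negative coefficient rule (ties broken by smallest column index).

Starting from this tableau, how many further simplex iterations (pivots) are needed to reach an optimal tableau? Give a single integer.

1

pivot: r in, p out → z = 14
No improving column remains; optimal.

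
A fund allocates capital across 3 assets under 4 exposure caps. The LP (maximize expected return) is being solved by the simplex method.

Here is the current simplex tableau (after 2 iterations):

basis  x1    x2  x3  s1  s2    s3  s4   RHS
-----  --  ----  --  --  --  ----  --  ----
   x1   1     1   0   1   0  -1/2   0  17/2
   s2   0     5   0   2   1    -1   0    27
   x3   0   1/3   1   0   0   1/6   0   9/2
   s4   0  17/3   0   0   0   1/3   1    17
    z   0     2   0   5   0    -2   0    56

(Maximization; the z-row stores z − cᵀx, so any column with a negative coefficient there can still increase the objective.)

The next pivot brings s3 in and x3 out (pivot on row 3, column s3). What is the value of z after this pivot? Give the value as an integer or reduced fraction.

Minimum ratio for s3: (9/2)/(1/6) = 27.
z changes by −(z-row coeff of s3)·ratio = −(-2)·27 = 54.
New z = 56 + 54 = 110.

110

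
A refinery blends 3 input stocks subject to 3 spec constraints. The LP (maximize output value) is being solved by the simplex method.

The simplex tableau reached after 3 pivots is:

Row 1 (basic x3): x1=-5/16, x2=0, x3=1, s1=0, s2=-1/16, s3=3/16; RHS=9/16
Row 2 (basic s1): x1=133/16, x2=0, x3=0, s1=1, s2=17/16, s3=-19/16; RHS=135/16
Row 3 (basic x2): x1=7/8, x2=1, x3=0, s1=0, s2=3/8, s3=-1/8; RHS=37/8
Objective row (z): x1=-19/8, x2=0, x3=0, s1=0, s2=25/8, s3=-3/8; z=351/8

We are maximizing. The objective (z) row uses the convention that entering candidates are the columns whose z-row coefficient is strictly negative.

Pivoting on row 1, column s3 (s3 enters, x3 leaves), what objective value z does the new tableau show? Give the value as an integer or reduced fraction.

Minimum ratio for s3: (9/16)/(3/16) = 3.
z changes by −(z-row coeff of s3)·ratio = −(-3/8)·3 = 9/8.
New z = 351/8 + (9/8) = 45.

45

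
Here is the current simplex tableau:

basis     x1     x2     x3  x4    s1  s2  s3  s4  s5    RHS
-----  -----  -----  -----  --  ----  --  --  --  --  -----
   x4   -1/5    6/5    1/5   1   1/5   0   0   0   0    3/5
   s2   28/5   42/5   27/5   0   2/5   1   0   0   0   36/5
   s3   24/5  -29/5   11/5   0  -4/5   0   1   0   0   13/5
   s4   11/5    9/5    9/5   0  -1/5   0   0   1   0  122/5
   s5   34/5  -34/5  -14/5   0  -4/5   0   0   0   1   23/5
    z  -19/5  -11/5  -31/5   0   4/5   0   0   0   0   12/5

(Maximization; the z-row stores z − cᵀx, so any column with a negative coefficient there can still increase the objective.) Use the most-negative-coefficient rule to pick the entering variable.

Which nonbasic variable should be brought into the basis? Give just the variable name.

Objective-row coefficients: x1: -19/5, x2: -11/5, x3: -31/5, x4: 0, s1: 4/5, s2: 0, s3: 0, s4: 0, s5: 0.
The most negative is -31/5 in column x3, so x3 enters.

x3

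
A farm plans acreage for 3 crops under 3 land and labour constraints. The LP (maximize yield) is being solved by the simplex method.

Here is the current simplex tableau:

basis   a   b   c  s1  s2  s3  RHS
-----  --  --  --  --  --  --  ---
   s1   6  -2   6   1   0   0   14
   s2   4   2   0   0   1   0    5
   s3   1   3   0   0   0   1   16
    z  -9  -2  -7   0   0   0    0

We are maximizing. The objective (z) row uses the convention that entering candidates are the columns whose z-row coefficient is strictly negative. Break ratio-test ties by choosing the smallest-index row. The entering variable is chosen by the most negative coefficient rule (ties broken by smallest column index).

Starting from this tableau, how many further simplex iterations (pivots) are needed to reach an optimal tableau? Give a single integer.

pivot: a in, s2 out → z = 45/4
pivot: c in, s1 out → z = 113/6
pivot: b in, a out → z = 163/6
No improving column remains; optimal.

3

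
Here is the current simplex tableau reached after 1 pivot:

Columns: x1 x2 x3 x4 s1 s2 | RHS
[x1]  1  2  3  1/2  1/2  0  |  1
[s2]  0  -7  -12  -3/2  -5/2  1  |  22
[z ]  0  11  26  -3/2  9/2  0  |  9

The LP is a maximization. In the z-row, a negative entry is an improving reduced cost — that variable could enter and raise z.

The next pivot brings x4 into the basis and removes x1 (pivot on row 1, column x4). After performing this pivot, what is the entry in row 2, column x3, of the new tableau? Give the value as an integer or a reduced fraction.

Pivot element is row 1, column x4: 1/2.
Normalize row 1: new (row 1, x3) = 3/(1/2) = 6.
row 2 ← row 2 − (-3/2)·(new row 1): -12 − (-3/2)·6 = -3.

-3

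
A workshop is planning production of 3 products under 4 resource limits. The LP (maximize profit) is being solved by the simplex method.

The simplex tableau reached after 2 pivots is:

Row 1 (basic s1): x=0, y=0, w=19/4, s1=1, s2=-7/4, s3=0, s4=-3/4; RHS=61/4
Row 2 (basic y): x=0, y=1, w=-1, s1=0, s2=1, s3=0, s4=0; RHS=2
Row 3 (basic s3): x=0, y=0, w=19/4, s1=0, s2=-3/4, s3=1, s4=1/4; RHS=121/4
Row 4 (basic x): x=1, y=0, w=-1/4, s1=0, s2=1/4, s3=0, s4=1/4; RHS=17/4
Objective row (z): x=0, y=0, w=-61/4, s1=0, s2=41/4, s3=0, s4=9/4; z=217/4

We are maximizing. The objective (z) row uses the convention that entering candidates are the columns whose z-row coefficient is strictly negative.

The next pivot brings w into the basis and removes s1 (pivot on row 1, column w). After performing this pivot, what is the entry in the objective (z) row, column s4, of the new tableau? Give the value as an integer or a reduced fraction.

Pivot element is row 1, column w: 19/4.
Normalize row 1: new (row 1, s4) = (-3/4)/(19/4) = -3/19.
z-row ← z-row − (-61/4)·(new row 1): 9/4 − (-61/4)·(-3/19) = -3/19.

-3/19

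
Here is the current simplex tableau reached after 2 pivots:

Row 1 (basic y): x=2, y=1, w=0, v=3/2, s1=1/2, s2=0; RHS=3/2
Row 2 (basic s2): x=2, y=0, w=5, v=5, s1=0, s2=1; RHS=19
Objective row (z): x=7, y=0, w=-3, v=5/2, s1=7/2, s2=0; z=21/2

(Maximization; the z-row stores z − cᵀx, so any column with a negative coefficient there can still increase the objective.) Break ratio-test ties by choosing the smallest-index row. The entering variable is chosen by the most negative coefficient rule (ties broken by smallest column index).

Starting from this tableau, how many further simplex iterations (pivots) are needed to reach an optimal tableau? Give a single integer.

1

pivot: w in, s2 out → z = 219/10
No improving column remains; optimal.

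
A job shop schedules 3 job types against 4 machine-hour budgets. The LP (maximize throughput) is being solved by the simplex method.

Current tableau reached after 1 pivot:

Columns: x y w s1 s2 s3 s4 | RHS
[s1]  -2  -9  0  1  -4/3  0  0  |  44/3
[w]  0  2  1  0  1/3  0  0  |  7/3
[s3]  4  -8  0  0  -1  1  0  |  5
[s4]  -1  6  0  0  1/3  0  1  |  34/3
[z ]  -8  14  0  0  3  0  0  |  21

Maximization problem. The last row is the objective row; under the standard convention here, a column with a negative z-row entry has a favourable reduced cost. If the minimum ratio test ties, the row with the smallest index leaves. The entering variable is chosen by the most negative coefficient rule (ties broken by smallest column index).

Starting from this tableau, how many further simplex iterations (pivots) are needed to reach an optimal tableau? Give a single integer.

pivot: x in, s3 out → z = 31
pivot: y in, w out → z = 100/3
No improving column remains; optimal.

2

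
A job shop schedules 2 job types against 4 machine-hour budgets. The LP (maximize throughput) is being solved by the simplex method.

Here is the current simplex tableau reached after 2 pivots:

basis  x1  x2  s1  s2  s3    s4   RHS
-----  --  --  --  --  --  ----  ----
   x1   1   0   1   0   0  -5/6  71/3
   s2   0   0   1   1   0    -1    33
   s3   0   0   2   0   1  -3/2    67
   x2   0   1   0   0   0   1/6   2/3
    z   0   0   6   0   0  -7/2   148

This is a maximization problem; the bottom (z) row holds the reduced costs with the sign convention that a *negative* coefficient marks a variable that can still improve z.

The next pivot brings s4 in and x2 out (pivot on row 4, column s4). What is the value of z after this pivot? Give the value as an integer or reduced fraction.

Minimum ratio for s4: (2/3)/(1/6) = 4.
z changes by −(z-row coeff of s4)·ratio = −(-7/2)·4 = 14.
New z = 148 + 14 = 162.

162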